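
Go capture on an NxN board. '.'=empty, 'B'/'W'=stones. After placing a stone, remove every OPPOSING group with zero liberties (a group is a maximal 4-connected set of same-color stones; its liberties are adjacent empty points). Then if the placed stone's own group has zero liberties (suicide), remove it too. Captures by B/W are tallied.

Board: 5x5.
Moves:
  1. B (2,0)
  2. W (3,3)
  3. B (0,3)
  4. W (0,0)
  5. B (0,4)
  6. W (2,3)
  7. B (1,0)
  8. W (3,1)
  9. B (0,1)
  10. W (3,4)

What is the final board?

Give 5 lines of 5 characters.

Answer: .B.BB
B....
B..W.
.W.WW
.....

Derivation:
Move 1: B@(2,0) -> caps B=0 W=0
Move 2: W@(3,3) -> caps B=0 W=0
Move 3: B@(0,3) -> caps B=0 W=0
Move 4: W@(0,0) -> caps B=0 W=0
Move 5: B@(0,4) -> caps B=0 W=0
Move 6: W@(2,3) -> caps B=0 W=0
Move 7: B@(1,0) -> caps B=0 W=0
Move 8: W@(3,1) -> caps B=0 W=0
Move 9: B@(0,1) -> caps B=1 W=0
Move 10: W@(3,4) -> caps B=1 W=0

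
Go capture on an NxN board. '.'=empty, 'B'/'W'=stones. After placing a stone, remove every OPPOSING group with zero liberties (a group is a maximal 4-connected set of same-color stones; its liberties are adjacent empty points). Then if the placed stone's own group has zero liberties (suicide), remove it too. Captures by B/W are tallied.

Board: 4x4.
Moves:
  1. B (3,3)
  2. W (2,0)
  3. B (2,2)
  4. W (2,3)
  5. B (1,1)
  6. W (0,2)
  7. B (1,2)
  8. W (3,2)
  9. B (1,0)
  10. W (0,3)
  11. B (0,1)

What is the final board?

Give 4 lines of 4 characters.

Move 1: B@(3,3) -> caps B=0 W=0
Move 2: W@(2,0) -> caps B=0 W=0
Move 3: B@(2,2) -> caps B=0 W=0
Move 4: W@(2,3) -> caps B=0 W=0
Move 5: B@(1,1) -> caps B=0 W=0
Move 6: W@(0,2) -> caps B=0 W=0
Move 7: B@(1,2) -> caps B=0 W=0
Move 8: W@(3,2) -> caps B=0 W=1
Move 9: B@(1,0) -> caps B=0 W=1
Move 10: W@(0,3) -> caps B=0 W=1
Move 11: B@(0,1) -> caps B=0 W=1

Answer: .BWW
BBB.
W.BW
..W.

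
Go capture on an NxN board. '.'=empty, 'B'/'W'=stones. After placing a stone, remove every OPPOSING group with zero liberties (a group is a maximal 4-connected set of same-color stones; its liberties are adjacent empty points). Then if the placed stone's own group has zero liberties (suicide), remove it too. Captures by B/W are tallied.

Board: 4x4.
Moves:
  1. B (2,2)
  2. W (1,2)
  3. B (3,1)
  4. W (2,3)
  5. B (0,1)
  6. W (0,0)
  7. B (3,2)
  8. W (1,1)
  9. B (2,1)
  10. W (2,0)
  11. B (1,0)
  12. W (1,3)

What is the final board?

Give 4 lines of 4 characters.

Answer: .B..
BWWW
WBBW
.BB.

Derivation:
Move 1: B@(2,2) -> caps B=0 W=0
Move 2: W@(1,2) -> caps B=0 W=0
Move 3: B@(3,1) -> caps B=0 W=0
Move 4: W@(2,3) -> caps B=0 W=0
Move 5: B@(0,1) -> caps B=0 W=0
Move 6: W@(0,0) -> caps B=0 W=0
Move 7: B@(3,2) -> caps B=0 W=0
Move 8: W@(1,1) -> caps B=0 W=0
Move 9: B@(2,1) -> caps B=0 W=0
Move 10: W@(2,0) -> caps B=0 W=0
Move 11: B@(1,0) -> caps B=1 W=0
Move 12: W@(1,3) -> caps B=1 W=0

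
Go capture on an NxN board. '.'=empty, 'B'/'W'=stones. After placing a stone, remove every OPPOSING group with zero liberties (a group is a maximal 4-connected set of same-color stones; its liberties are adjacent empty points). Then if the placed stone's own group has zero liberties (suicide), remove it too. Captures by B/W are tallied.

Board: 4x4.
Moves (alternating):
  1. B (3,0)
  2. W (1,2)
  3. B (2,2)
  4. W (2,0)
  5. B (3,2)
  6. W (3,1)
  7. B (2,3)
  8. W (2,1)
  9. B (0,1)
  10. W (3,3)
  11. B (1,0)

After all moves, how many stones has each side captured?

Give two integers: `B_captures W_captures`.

Answer: 0 1

Derivation:
Move 1: B@(3,0) -> caps B=0 W=0
Move 2: W@(1,2) -> caps B=0 W=0
Move 3: B@(2,2) -> caps B=0 W=0
Move 4: W@(2,0) -> caps B=0 W=0
Move 5: B@(3,2) -> caps B=0 W=0
Move 6: W@(3,1) -> caps B=0 W=1
Move 7: B@(2,3) -> caps B=0 W=1
Move 8: W@(2,1) -> caps B=0 W=1
Move 9: B@(0,1) -> caps B=0 W=1
Move 10: W@(3,3) -> caps B=0 W=1
Move 11: B@(1,0) -> caps B=0 W=1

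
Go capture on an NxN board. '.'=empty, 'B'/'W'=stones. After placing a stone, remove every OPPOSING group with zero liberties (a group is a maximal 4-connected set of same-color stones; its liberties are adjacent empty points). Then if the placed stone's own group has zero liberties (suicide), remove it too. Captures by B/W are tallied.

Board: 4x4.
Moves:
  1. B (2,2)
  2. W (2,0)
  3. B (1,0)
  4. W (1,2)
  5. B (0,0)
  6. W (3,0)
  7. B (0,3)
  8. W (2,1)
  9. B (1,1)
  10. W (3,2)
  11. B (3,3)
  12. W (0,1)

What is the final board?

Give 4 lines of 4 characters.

Answer: .W.B
..W.
WWB.
W.WB

Derivation:
Move 1: B@(2,2) -> caps B=0 W=0
Move 2: W@(2,0) -> caps B=0 W=0
Move 3: B@(1,0) -> caps B=0 W=0
Move 4: W@(1,2) -> caps B=0 W=0
Move 5: B@(0,0) -> caps B=0 W=0
Move 6: W@(3,0) -> caps B=0 W=0
Move 7: B@(0,3) -> caps B=0 W=0
Move 8: W@(2,1) -> caps B=0 W=0
Move 9: B@(1,1) -> caps B=0 W=0
Move 10: W@(3,2) -> caps B=0 W=0
Move 11: B@(3,3) -> caps B=0 W=0
Move 12: W@(0,1) -> caps B=0 W=3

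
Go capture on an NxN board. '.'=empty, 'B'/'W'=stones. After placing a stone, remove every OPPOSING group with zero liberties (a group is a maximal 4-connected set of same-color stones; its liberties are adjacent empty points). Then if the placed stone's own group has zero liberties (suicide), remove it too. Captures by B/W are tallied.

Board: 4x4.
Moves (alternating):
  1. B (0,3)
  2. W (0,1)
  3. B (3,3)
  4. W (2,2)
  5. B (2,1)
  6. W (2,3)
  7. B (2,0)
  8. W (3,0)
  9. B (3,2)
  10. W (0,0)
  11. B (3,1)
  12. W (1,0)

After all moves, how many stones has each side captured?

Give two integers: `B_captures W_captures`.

Answer: 1 0

Derivation:
Move 1: B@(0,3) -> caps B=0 W=0
Move 2: W@(0,1) -> caps B=0 W=0
Move 3: B@(3,3) -> caps B=0 W=0
Move 4: W@(2,2) -> caps B=0 W=0
Move 5: B@(2,1) -> caps B=0 W=0
Move 6: W@(2,3) -> caps B=0 W=0
Move 7: B@(2,0) -> caps B=0 W=0
Move 8: W@(3,0) -> caps B=0 W=0
Move 9: B@(3,2) -> caps B=0 W=0
Move 10: W@(0,0) -> caps B=0 W=0
Move 11: B@(3,1) -> caps B=1 W=0
Move 12: W@(1,0) -> caps B=1 W=0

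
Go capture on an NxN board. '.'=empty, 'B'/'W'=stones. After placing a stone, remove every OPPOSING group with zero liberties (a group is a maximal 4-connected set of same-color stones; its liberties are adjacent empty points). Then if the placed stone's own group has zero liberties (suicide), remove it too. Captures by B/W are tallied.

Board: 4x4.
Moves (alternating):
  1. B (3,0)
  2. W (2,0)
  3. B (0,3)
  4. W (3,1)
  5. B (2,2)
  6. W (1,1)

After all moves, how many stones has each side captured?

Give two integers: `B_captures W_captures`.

Answer: 0 1

Derivation:
Move 1: B@(3,0) -> caps B=0 W=0
Move 2: W@(2,0) -> caps B=0 W=0
Move 3: B@(0,3) -> caps B=0 W=0
Move 4: W@(3,1) -> caps B=0 W=1
Move 5: B@(2,2) -> caps B=0 W=1
Move 6: W@(1,1) -> caps B=0 W=1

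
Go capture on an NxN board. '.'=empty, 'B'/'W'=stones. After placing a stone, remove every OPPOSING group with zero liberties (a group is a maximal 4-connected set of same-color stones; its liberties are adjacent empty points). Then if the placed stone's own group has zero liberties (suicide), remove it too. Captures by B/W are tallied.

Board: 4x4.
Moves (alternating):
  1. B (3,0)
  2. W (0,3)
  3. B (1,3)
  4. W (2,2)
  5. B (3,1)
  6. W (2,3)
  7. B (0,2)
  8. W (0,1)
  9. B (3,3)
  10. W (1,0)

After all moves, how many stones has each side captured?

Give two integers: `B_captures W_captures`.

Move 1: B@(3,0) -> caps B=0 W=0
Move 2: W@(0,3) -> caps B=0 W=0
Move 3: B@(1,3) -> caps B=0 W=0
Move 4: W@(2,2) -> caps B=0 W=0
Move 5: B@(3,1) -> caps B=0 W=0
Move 6: W@(2,3) -> caps B=0 W=0
Move 7: B@(0,2) -> caps B=1 W=0
Move 8: W@(0,1) -> caps B=1 W=0
Move 9: B@(3,3) -> caps B=1 W=0
Move 10: W@(1,0) -> caps B=1 W=0

Answer: 1 0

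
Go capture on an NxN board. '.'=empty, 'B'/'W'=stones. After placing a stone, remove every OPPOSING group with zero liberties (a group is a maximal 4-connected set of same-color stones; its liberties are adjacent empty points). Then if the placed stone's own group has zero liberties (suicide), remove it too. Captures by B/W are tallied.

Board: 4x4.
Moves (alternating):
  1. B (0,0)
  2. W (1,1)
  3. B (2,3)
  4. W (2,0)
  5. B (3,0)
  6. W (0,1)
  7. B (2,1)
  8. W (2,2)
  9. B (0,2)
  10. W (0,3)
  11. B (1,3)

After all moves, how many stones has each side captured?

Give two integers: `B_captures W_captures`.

Answer: 1 0

Derivation:
Move 1: B@(0,0) -> caps B=0 W=0
Move 2: W@(1,1) -> caps B=0 W=0
Move 3: B@(2,3) -> caps B=0 W=0
Move 4: W@(2,0) -> caps B=0 W=0
Move 5: B@(3,0) -> caps B=0 W=0
Move 6: W@(0,1) -> caps B=0 W=0
Move 7: B@(2,1) -> caps B=0 W=0
Move 8: W@(2,2) -> caps B=0 W=0
Move 9: B@(0,2) -> caps B=0 W=0
Move 10: W@(0,3) -> caps B=0 W=0
Move 11: B@(1,3) -> caps B=1 W=0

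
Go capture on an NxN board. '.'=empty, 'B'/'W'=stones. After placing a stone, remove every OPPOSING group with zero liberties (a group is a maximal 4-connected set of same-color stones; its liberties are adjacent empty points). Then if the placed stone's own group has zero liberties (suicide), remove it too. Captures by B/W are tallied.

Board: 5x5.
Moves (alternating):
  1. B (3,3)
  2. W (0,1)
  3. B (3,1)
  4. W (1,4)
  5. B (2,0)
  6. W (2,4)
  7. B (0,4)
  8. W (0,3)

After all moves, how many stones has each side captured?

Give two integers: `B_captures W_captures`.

Answer: 0 1

Derivation:
Move 1: B@(3,3) -> caps B=0 W=0
Move 2: W@(0,1) -> caps B=0 W=0
Move 3: B@(3,1) -> caps B=0 W=0
Move 4: W@(1,4) -> caps B=0 W=0
Move 5: B@(2,0) -> caps B=0 W=0
Move 6: W@(2,4) -> caps B=0 W=0
Move 7: B@(0,4) -> caps B=0 W=0
Move 8: W@(0,3) -> caps B=0 W=1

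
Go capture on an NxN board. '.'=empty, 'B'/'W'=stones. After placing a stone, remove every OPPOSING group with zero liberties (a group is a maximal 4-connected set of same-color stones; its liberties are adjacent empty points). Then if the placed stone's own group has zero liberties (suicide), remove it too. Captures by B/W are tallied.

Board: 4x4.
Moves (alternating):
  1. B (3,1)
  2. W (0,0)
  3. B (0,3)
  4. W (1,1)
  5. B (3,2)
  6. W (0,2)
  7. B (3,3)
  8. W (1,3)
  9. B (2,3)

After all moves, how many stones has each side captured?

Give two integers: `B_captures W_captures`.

Move 1: B@(3,1) -> caps B=0 W=0
Move 2: W@(0,0) -> caps B=0 W=0
Move 3: B@(0,3) -> caps B=0 W=0
Move 4: W@(1,1) -> caps B=0 W=0
Move 5: B@(3,2) -> caps B=0 W=0
Move 6: W@(0,2) -> caps B=0 W=0
Move 7: B@(3,3) -> caps B=0 W=0
Move 8: W@(1,3) -> caps B=0 W=1
Move 9: B@(2,3) -> caps B=0 W=1

Answer: 0 1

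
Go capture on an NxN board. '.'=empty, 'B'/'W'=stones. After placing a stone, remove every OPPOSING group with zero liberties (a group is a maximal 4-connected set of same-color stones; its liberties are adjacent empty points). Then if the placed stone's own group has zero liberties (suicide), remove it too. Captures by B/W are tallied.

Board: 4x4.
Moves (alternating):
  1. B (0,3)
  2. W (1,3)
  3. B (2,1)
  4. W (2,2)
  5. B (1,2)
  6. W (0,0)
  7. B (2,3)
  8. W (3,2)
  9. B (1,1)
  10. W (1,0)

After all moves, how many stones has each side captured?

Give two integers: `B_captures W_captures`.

Answer: 1 0

Derivation:
Move 1: B@(0,3) -> caps B=0 W=0
Move 2: W@(1,3) -> caps B=0 W=0
Move 3: B@(2,1) -> caps B=0 W=0
Move 4: W@(2,2) -> caps B=0 W=0
Move 5: B@(1,2) -> caps B=0 W=0
Move 6: W@(0,0) -> caps B=0 W=0
Move 7: B@(2,3) -> caps B=1 W=0
Move 8: W@(3,2) -> caps B=1 W=0
Move 9: B@(1,1) -> caps B=1 W=0
Move 10: W@(1,0) -> caps B=1 W=0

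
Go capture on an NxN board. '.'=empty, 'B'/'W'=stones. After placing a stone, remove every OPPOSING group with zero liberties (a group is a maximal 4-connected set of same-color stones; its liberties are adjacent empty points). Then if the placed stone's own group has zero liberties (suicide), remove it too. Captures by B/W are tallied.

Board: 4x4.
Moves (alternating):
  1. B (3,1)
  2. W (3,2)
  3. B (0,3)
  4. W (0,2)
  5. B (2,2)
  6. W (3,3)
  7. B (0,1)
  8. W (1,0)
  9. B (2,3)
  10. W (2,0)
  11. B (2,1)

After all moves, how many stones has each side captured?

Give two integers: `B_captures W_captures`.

Answer: 2 0

Derivation:
Move 1: B@(3,1) -> caps B=0 W=0
Move 2: W@(3,2) -> caps B=0 W=0
Move 3: B@(0,3) -> caps B=0 W=0
Move 4: W@(0,2) -> caps B=0 W=0
Move 5: B@(2,2) -> caps B=0 W=0
Move 6: W@(3,3) -> caps B=0 W=0
Move 7: B@(0,1) -> caps B=0 W=0
Move 8: W@(1,0) -> caps B=0 W=0
Move 9: B@(2,3) -> caps B=2 W=0
Move 10: W@(2,0) -> caps B=2 W=0
Move 11: B@(2,1) -> caps B=2 W=0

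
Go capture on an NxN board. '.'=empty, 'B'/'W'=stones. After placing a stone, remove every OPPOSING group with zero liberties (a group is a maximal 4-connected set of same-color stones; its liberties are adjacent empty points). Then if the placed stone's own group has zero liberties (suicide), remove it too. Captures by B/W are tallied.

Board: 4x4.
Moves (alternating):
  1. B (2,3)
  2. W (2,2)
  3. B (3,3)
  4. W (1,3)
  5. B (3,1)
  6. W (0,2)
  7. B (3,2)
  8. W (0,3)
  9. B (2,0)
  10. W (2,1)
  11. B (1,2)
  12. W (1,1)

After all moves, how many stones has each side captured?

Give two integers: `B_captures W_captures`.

Answer: 0 1

Derivation:
Move 1: B@(2,3) -> caps B=0 W=0
Move 2: W@(2,2) -> caps B=0 W=0
Move 3: B@(3,3) -> caps B=0 W=0
Move 4: W@(1,3) -> caps B=0 W=0
Move 5: B@(3,1) -> caps B=0 W=0
Move 6: W@(0,2) -> caps B=0 W=0
Move 7: B@(3,2) -> caps B=0 W=0
Move 8: W@(0,3) -> caps B=0 W=0
Move 9: B@(2,0) -> caps B=0 W=0
Move 10: W@(2,1) -> caps B=0 W=0
Move 11: B@(1,2) -> caps B=0 W=0
Move 12: W@(1,1) -> caps B=0 W=1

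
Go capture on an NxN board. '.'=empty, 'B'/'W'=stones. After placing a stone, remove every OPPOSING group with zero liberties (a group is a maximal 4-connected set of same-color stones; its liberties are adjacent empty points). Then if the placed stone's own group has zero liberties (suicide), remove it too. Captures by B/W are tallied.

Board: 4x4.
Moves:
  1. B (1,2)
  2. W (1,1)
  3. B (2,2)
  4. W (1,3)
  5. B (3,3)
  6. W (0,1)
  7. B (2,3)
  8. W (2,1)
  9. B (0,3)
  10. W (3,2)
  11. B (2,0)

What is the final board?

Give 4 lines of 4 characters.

Answer: .W.B
.WB.
BWBB
..WB

Derivation:
Move 1: B@(1,2) -> caps B=0 W=0
Move 2: W@(1,1) -> caps B=0 W=0
Move 3: B@(2,2) -> caps B=0 W=0
Move 4: W@(1,3) -> caps B=0 W=0
Move 5: B@(3,3) -> caps B=0 W=0
Move 6: W@(0,1) -> caps B=0 W=0
Move 7: B@(2,3) -> caps B=0 W=0
Move 8: W@(2,1) -> caps B=0 W=0
Move 9: B@(0,3) -> caps B=1 W=0
Move 10: W@(3,2) -> caps B=1 W=0
Move 11: B@(2,0) -> caps B=1 W=0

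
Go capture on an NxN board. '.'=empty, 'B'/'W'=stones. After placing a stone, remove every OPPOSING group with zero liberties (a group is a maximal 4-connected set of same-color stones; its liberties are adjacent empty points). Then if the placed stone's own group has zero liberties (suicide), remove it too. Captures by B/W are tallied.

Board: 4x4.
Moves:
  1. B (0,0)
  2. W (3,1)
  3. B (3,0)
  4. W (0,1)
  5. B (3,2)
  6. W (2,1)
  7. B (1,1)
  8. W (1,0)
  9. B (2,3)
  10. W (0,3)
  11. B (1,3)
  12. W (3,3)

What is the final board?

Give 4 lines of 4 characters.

Answer: .W.W
WB.B
.W.B
BWB.

Derivation:
Move 1: B@(0,0) -> caps B=0 W=0
Move 2: W@(3,1) -> caps B=0 W=0
Move 3: B@(3,0) -> caps B=0 W=0
Move 4: W@(0,1) -> caps B=0 W=0
Move 5: B@(3,2) -> caps B=0 W=0
Move 6: W@(2,1) -> caps B=0 W=0
Move 7: B@(1,1) -> caps B=0 W=0
Move 8: W@(1,0) -> caps B=0 W=1
Move 9: B@(2,3) -> caps B=0 W=1
Move 10: W@(0,3) -> caps B=0 W=1
Move 11: B@(1,3) -> caps B=0 W=1
Move 12: W@(3,3) -> caps B=0 W=1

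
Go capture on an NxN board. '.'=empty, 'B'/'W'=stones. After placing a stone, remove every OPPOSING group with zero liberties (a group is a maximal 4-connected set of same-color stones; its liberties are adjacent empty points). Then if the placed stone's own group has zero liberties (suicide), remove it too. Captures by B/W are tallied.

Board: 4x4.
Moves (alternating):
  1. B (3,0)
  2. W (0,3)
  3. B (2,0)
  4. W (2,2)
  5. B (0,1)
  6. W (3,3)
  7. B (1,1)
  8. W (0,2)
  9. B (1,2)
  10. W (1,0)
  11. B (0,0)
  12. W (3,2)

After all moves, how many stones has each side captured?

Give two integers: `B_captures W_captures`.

Answer: 1 0

Derivation:
Move 1: B@(3,0) -> caps B=0 W=0
Move 2: W@(0,3) -> caps B=0 W=0
Move 3: B@(2,0) -> caps B=0 W=0
Move 4: W@(2,2) -> caps B=0 W=0
Move 5: B@(0,1) -> caps B=0 W=0
Move 6: W@(3,3) -> caps B=0 W=0
Move 7: B@(1,1) -> caps B=0 W=0
Move 8: W@(0,2) -> caps B=0 W=0
Move 9: B@(1,2) -> caps B=0 W=0
Move 10: W@(1,0) -> caps B=0 W=0
Move 11: B@(0,0) -> caps B=1 W=0
Move 12: W@(3,2) -> caps B=1 W=0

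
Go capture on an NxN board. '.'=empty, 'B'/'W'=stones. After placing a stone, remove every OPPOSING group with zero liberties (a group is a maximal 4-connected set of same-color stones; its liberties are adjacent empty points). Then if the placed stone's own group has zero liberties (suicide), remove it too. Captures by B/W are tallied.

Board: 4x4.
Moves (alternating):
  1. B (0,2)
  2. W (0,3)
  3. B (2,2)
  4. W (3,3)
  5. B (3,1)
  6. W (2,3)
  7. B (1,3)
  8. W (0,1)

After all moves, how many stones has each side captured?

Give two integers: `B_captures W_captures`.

Move 1: B@(0,2) -> caps B=0 W=0
Move 2: W@(0,3) -> caps B=0 W=0
Move 3: B@(2,2) -> caps B=0 W=0
Move 4: W@(3,3) -> caps B=0 W=0
Move 5: B@(3,1) -> caps B=0 W=0
Move 6: W@(2,3) -> caps B=0 W=0
Move 7: B@(1,3) -> caps B=1 W=0
Move 8: W@(0,1) -> caps B=1 W=0

Answer: 1 0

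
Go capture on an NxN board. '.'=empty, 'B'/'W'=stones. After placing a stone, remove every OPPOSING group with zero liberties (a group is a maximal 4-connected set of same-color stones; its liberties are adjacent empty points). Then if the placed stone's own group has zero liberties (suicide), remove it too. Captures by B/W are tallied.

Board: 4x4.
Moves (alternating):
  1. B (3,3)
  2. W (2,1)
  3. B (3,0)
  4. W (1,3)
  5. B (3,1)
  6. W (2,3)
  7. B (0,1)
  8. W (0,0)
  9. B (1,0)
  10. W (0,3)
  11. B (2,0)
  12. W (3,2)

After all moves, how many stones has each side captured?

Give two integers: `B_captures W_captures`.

Move 1: B@(3,3) -> caps B=0 W=0
Move 2: W@(2,1) -> caps B=0 W=0
Move 3: B@(3,0) -> caps B=0 W=0
Move 4: W@(1,3) -> caps B=0 W=0
Move 5: B@(3,1) -> caps B=0 W=0
Move 6: W@(2,3) -> caps B=0 W=0
Move 7: B@(0,1) -> caps B=0 W=0
Move 8: W@(0,0) -> caps B=0 W=0
Move 9: B@(1,0) -> caps B=1 W=0
Move 10: W@(0,3) -> caps B=1 W=0
Move 11: B@(2,0) -> caps B=1 W=0
Move 12: W@(3,2) -> caps B=1 W=1

Answer: 1 1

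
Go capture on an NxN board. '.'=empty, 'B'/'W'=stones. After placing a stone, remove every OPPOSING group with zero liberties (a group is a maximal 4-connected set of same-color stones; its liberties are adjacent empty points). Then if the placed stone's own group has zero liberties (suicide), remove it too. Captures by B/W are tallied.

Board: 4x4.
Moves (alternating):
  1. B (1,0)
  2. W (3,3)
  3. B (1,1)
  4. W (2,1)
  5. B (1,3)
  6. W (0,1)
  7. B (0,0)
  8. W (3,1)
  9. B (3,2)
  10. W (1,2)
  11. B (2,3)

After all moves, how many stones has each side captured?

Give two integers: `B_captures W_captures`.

Answer: 1 0

Derivation:
Move 1: B@(1,0) -> caps B=0 W=0
Move 2: W@(3,3) -> caps B=0 W=0
Move 3: B@(1,1) -> caps B=0 W=0
Move 4: W@(2,1) -> caps B=0 W=0
Move 5: B@(1,3) -> caps B=0 W=0
Move 6: W@(0,1) -> caps B=0 W=0
Move 7: B@(0,0) -> caps B=0 W=0
Move 8: W@(3,1) -> caps B=0 W=0
Move 9: B@(3,2) -> caps B=0 W=0
Move 10: W@(1,2) -> caps B=0 W=0
Move 11: B@(2,3) -> caps B=1 W=0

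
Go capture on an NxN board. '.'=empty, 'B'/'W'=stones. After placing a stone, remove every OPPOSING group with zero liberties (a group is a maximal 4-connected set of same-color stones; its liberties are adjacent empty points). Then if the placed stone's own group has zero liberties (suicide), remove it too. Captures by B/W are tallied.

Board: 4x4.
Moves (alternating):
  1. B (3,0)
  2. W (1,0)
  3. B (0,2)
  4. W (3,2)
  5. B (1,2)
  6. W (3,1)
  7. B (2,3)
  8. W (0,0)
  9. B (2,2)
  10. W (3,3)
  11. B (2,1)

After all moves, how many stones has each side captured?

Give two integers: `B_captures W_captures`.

Answer: 3 0

Derivation:
Move 1: B@(3,0) -> caps B=0 W=0
Move 2: W@(1,0) -> caps B=0 W=0
Move 3: B@(0,2) -> caps B=0 W=0
Move 4: W@(3,2) -> caps B=0 W=0
Move 5: B@(1,2) -> caps B=0 W=0
Move 6: W@(3,1) -> caps B=0 W=0
Move 7: B@(2,3) -> caps B=0 W=0
Move 8: W@(0,0) -> caps B=0 W=0
Move 9: B@(2,2) -> caps B=0 W=0
Move 10: W@(3,3) -> caps B=0 W=0
Move 11: B@(2,1) -> caps B=3 W=0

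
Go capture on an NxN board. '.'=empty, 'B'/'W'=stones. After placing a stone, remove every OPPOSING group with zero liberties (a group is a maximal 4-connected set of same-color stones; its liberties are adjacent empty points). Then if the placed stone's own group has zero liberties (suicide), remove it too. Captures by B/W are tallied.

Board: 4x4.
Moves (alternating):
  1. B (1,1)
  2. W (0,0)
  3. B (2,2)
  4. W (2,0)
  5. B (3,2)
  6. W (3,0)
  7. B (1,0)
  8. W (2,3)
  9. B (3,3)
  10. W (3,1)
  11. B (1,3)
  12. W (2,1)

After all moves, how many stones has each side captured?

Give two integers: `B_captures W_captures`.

Answer: 1 0

Derivation:
Move 1: B@(1,1) -> caps B=0 W=0
Move 2: W@(0,0) -> caps B=0 W=0
Move 3: B@(2,2) -> caps B=0 W=0
Move 4: W@(2,0) -> caps B=0 W=0
Move 5: B@(3,2) -> caps B=0 W=0
Move 6: W@(3,0) -> caps B=0 W=0
Move 7: B@(1,0) -> caps B=0 W=0
Move 8: W@(2,3) -> caps B=0 W=0
Move 9: B@(3,3) -> caps B=0 W=0
Move 10: W@(3,1) -> caps B=0 W=0
Move 11: B@(1,3) -> caps B=1 W=0
Move 12: W@(2,1) -> caps B=1 W=0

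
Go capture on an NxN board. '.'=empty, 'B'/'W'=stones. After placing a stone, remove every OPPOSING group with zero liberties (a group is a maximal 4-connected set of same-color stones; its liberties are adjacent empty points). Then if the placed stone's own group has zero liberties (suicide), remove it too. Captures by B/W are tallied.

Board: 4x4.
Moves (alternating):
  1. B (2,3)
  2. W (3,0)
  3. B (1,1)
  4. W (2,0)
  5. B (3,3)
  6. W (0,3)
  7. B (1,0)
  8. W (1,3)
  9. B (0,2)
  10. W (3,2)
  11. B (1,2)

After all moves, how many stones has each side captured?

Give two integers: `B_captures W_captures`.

Move 1: B@(2,3) -> caps B=0 W=0
Move 2: W@(3,0) -> caps B=0 W=0
Move 3: B@(1,1) -> caps B=0 W=0
Move 4: W@(2,0) -> caps B=0 W=0
Move 5: B@(3,3) -> caps B=0 W=0
Move 6: W@(0,3) -> caps B=0 W=0
Move 7: B@(1,0) -> caps B=0 W=0
Move 8: W@(1,3) -> caps B=0 W=0
Move 9: B@(0,2) -> caps B=0 W=0
Move 10: W@(3,2) -> caps B=0 W=0
Move 11: B@(1,2) -> caps B=2 W=0

Answer: 2 0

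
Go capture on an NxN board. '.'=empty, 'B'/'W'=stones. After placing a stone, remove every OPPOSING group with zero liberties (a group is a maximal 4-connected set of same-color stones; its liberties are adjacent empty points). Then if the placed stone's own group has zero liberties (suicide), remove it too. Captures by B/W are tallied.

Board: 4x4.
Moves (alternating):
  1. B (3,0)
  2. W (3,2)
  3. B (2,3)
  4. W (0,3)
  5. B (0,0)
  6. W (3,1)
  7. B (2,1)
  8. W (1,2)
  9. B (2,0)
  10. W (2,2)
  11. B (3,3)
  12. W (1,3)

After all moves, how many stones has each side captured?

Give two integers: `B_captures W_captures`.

Answer: 0 2

Derivation:
Move 1: B@(3,0) -> caps B=0 W=0
Move 2: W@(3,2) -> caps B=0 W=0
Move 3: B@(2,3) -> caps B=0 W=0
Move 4: W@(0,3) -> caps B=0 W=0
Move 5: B@(0,0) -> caps B=0 W=0
Move 6: W@(3,1) -> caps B=0 W=0
Move 7: B@(2,1) -> caps B=0 W=0
Move 8: W@(1,2) -> caps B=0 W=0
Move 9: B@(2,0) -> caps B=0 W=0
Move 10: W@(2,2) -> caps B=0 W=0
Move 11: B@(3,3) -> caps B=0 W=0
Move 12: W@(1,3) -> caps B=0 W=2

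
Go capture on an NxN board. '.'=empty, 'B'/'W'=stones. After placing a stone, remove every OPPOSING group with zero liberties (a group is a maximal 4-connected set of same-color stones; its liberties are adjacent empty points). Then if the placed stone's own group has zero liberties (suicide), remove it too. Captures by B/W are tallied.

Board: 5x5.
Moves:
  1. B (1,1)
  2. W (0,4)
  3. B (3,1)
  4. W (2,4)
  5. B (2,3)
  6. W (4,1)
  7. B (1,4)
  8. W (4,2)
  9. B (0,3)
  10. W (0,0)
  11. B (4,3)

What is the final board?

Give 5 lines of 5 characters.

Answer: W..B.
.B..B
...BW
.B...
.WWB.

Derivation:
Move 1: B@(1,1) -> caps B=0 W=0
Move 2: W@(0,4) -> caps B=0 W=0
Move 3: B@(3,1) -> caps B=0 W=0
Move 4: W@(2,4) -> caps B=0 W=0
Move 5: B@(2,3) -> caps B=0 W=0
Move 6: W@(4,1) -> caps B=0 W=0
Move 7: B@(1,4) -> caps B=0 W=0
Move 8: W@(4,2) -> caps B=0 W=0
Move 9: B@(0,3) -> caps B=1 W=0
Move 10: W@(0,0) -> caps B=1 W=0
Move 11: B@(4,3) -> caps B=1 W=0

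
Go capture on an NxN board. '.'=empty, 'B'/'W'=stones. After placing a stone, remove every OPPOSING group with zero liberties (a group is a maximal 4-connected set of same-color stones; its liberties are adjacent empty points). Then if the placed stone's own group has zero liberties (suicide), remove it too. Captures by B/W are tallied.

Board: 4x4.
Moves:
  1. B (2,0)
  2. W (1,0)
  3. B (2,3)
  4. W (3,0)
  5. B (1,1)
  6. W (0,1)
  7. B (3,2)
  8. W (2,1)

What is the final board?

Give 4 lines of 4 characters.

Answer: .W..
WB..
.W.B
W.B.

Derivation:
Move 1: B@(2,0) -> caps B=0 W=0
Move 2: W@(1,0) -> caps B=0 W=0
Move 3: B@(2,3) -> caps B=0 W=0
Move 4: W@(3,0) -> caps B=0 W=0
Move 5: B@(1,1) -> caps B=0 W=0
Move 6: W@(0,1) -> caps B=0 W=0
Move 7: B@(3,2) -> caps B=0 W=0
Move 8: W@(2,1) -> caps B=0 W=1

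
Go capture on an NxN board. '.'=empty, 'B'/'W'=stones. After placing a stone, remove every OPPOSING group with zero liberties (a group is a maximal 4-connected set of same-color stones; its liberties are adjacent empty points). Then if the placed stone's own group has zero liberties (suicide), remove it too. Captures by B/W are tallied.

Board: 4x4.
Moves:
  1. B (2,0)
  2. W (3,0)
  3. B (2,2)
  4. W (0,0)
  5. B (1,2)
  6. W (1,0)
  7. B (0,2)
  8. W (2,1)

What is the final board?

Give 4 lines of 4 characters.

Move 1: B@(2,0) -> caps B=0 W=0
Move 2: W@(3,0) -> caps B=0 W=0
Move 3: B@(2,2) -> caps B=0 W=0
Move 4: W@(0,0) -> caps B=0 W=0
Move 5: B@(1,2) -> caps B=0 W=0
Move 6: W@(1,0) -> caps B=0 W=0
Move 7: B@(0,2) -> caps B=0 W=0
Move 8: W@(2,1) -> caps B=0 W=1

Answer: W.B.
W.B.
.WB.
W...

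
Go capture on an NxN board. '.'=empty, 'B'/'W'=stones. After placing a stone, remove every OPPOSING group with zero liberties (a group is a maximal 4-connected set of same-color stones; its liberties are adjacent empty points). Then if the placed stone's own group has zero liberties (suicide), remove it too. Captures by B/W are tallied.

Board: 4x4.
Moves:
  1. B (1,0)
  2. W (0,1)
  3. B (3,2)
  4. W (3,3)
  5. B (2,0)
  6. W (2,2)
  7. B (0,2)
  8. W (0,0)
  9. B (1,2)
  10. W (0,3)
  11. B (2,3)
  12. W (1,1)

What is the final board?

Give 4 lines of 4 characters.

Answer: WWBW
BWB.
B.WB
..B.

Derivation:
Move 1: B@(1,0) -> caps B=0 W=0
Move 2: W@(0,1) -> caps B=0 W=0
Move 3: B@(3,2) -> caps B=0 W=0
Move 4: W@(3,3) -> caps B=0 W=0
Move 5: B@(2,0) -> caps B=0 W=0
Move 6: W@(2,2) -> caps B=0 W=0
Move 7: B@(0,2) -> caps B=0 W=0
Move 8: W@(0,0) -> caps B=0 W=0
Move 9: B@(1,2) -> caps B=0 W=0
Move 10: W@(0,3) -> caps B=0 W=0
Move 11: B@(2,3) -> caps B=1 W=0
Move 12: W@(1,1) -> caps B=1 W=0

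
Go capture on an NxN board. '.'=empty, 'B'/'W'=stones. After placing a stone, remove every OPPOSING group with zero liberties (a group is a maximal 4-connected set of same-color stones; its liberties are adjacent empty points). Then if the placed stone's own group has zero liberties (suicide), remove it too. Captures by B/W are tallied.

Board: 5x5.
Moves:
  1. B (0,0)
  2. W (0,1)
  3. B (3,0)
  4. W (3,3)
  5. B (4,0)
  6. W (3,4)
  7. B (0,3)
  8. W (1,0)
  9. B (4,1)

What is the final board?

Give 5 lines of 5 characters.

Answer: .W.B.
W....
.....
B..WW
BB...

Derivation:
Move 1: B@(0,0) -> caps B=0 W=0
Move 2: W@(0,1) -> caps B=0 W=0
Move 3: B@(3,0) -> caps B=0 W=0
Move 4: W@(3,3) -> caps B=0 W=0
Move 5: B@(4,0) -> caps B=0 W=0
Move 6: W@(3,4) -> caps B=0 W=0
Move 7: B@(0,3) -> caps B=0 W=0
Move 8: W@(1,0) -> caps B=0 W=1
Move 9: B@(4,1) -> caps B=0 W=1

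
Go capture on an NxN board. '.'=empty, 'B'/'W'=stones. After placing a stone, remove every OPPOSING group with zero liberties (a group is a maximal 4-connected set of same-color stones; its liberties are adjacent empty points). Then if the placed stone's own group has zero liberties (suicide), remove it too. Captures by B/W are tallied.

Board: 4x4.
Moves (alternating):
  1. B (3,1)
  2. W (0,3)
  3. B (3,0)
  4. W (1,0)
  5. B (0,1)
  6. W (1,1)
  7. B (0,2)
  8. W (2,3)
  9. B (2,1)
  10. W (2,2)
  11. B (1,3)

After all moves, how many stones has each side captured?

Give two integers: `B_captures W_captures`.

Answer: 1 0

Derivation:
Move 1: B@(3,1) -> caps B=0 W=0
Move 2: W@(0,3) -> caps B=0 W=0
Move 3: B@(3,0) -> caps B=0 W=0
Move 4: W@(1,0) -> caps B=0 W=0
Move 5: B@(0,1) -> caps B=0 W=0
Move 6: W@(1,1) -> caps B=0 W=0
Move 7: B@(0,2) -> caps B=0 W=0
Move 8: W@(2,3) -> caps B=0 W=0
Move 9: B@(2,1) -> caps B=0 W=0
Move 10: W@(2,2) -> caps B=0 W=0
Move 11: B@(1,3) -> caps B=1 W=0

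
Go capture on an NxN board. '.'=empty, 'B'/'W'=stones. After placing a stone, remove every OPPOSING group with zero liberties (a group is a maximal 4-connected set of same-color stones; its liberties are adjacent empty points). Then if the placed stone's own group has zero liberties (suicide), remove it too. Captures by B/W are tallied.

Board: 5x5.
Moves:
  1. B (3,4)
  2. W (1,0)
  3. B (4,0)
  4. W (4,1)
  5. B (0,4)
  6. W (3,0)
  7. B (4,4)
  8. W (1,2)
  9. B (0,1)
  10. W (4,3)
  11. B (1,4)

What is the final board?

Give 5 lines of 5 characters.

Answer: .B..B
W.W.B
.....
W...B
.W.WB

Derivation:
Move 1: B@(3,4) -> caps B=0 W=0
Move 2: W@(1,0) -> caps B=0 W=0
Move 3: B@(4,0) -> caps B=0 W=0
Move 4: W@(4,1) -> caps B=0 W=0
Move 5: B@(0,4) -> caps B=0 W=0
Move 6: W@(3,0) -> caps B=0 W=1
Move 7: B@(4,4) -> caps B=0 W=1
Move 8: W@(1,2) -> caps B=0 W=1
Move 9: B@(0,1) -> caps B=0 W=1
Move 10: W@(4,3) -> caps B=0 W=1
Move 11: B@(1,4) -> caps B=0 W=1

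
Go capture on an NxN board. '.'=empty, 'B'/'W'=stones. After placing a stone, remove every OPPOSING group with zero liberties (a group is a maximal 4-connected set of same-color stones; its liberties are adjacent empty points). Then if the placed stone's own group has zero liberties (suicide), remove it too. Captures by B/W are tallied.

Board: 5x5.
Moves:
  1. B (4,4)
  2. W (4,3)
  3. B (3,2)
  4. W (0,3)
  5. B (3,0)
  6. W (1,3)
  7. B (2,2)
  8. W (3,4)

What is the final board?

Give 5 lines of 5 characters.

Answer: ...W.
...W.
..B..
B.B.W
...W.

Derivation:
Move 1: B@(4,4) -> caps B=0 W=0
Move 2: W@(4,3) -> caps B=0 W=0
Move 3: B@(3,2) -> caps B=0 W=0
Move 4: W@(0,3) -> caps B=0 W=0
Move 5: B@(3,0) -> caps B=0 W=0
Move 6: W@(1,3) -> caps B=0 W=0
Move 7: B@(2,2) -> caps B=0 W=0
Move 8: W@(3,4) -> caps B=0 W=1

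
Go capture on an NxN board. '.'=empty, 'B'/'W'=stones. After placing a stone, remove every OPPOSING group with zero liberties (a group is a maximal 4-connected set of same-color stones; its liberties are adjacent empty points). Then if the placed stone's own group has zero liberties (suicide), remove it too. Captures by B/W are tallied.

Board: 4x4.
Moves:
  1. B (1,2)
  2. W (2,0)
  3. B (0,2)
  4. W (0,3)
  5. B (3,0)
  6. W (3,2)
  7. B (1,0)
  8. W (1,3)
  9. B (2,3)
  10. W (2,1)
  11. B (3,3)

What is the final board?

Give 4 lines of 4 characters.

Move 1: B@(1,2) -> caps B=0 W=0
Move 2: W@(2,0) -> caps B=0 W=0
Move 3: B@(0,2) -> caps B=0 W=0
Move 4: W@(0,3) -> caps B=0 W=0
Move 5: B@(3,0) -> caps B=0 W=0
Move 6: W@(3,2) -> caps B=0 W=0
Move 7: B@(1,0) -> caps B=0 W=0
Move 8: W@(1,3) -> caps B=0 W=0
Move 9: B@(2,3) -> caps B=2 W=0
Move 10: W@(2,1) -> caps B=2 W=0
Move 11: B@(3,3) -> caps B=2 W=0

Answer: ..B.
B.B.
WW.B
B.WB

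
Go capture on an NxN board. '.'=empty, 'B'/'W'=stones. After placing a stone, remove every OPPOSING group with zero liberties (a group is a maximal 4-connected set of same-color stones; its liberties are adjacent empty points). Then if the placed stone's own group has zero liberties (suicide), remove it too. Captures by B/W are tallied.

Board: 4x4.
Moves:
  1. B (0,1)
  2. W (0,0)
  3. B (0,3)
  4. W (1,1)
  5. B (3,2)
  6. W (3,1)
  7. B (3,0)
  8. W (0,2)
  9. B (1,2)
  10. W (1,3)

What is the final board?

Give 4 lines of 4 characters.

Move 1: B@(0,1) -> caps B=0 W=0
Move 2: W@(0,0) -> caps B=0 W=0
Move 3: B@(0,3) -> caps B=0 W=0
Move 4: W@(1,1) -> caps B=0 W=0
Move 5: B@(3,2) -> caps B=0 W=0
Move 6: W@(3,1) -> caps B=0 W=0
Move 7: B@(3,0) -> caps B=0 W=0
Move 8: W@(0,2) -> caps B=0 W=1
Move 9: B@(1,2) -> caps B=0 W=1
Move 10: W@(1,3) -> caps B=0 W=2

Answer: W.W.
.WBW
....
BWB.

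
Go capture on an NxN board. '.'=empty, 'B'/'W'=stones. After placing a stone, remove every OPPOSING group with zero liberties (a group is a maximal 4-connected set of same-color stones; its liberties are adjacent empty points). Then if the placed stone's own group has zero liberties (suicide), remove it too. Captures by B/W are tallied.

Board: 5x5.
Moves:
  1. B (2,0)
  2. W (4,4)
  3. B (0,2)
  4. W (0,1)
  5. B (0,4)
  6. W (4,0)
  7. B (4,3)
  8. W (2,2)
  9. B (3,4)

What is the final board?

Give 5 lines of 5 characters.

Move 1: B@(2,0) -> caps B=0 W=0
Move 2: W@(4,4) -> caps B=0 W=0
Move 3: B@(0,2) -> caps B=0 W=0
Move 4: W@(0,1) -> caps B=0 W=0
Move 5: B@(0,4) -> caps B=0 W=0
Move 6: W@(4,0) -> caps B=0 W=0
Move 7: B@(4,3) -> caps B=0 W=0
Move 8: W@(2,2) -> caps B=0 W=0
Move 9: B@(3,4) -> caps B=1 W=0

Answer: .WB.B
.....
B.W..
....B
W..B.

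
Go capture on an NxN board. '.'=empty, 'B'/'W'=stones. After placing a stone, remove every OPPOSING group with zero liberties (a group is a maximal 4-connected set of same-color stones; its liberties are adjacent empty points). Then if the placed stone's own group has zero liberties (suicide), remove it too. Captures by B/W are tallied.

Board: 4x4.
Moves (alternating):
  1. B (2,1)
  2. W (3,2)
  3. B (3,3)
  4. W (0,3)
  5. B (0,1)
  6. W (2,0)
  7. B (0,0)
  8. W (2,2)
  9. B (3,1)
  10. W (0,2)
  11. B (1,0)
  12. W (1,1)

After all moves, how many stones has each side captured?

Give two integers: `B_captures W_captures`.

Move 1: B@(2,1) -> caps B=0 W=0
Move 2: W@(3,2) -> caps B=0 W=0
Move 3: B@(3,3) -> caps B=0 W=0
Move 4: W@(0,3) -> caps B=0 W=0
Move 5: B@(0,1) -> caps B=0 W=0
Move 6: W@(2,0) -> caps B=0 W=0
Move 7: B@(0,0) -> caps B=0 W=0
Move 8: W@(2,2) -> caps B=0 W=0
Move 9: B@(3,1) -> caps B=0 W=0
Move 10: W@(0,2) -> caps B=0 W=0
Move 11: B@(1,0) -> caps B=0 W=0
Move 12: W@(1,1) -> caps B=0 W=3

Answer: 0 3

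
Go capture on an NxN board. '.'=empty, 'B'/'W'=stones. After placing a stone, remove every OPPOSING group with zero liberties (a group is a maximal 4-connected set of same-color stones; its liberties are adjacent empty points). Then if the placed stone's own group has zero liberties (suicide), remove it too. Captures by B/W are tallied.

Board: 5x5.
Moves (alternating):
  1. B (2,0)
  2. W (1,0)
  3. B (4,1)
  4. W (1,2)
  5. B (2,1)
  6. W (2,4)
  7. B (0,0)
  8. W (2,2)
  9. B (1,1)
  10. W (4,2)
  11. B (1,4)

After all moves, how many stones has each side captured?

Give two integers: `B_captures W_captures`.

Move 1: B@(2,0) -> caps B=0 W=0
Move 2: W@(1,0) -> caps B=0 W=0
Move 3: B@(4,1) -> caps B=0 W=0
Move 4: W@(1,2) -> caps B=0 W=0
Move 5: B@(2,1) -> caps B=0 W=0
Move 6: W@(2,4) -> caps B=0 W=0
Move 7: B@(0,0) -> caps B=0 W=0
Move 8: W@(2,2) -> caps B=0 W=0
Move 9: B@(1,1) -> caps B=1 W=0
Move 10: W@(4,2) -> caps B=1 W=0
Move 11: B@(1,4) -> caps B=1 W=0

Answer: 1 0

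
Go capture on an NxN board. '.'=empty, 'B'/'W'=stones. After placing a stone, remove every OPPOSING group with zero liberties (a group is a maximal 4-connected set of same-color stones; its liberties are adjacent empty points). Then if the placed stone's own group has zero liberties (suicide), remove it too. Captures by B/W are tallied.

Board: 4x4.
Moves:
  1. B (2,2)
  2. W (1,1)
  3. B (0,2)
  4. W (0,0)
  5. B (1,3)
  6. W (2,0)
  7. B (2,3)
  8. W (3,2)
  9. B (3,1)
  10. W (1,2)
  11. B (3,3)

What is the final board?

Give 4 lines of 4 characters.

Answer: W.B.
.WWB
W.BB
.B.B

Derivation:
Move 1: B@(2,2) -> caps B=0 W=0
Move 2: W@(1,1) -> caps B=0 W=0
Move 3: B@(0,2) -> caps B=0 W=0
Move 4: W@(0,0) -> caps B=0 W=0
Move 5: B@(1,3) -> caps B=0 W=0
Move 6: W@(2,0) -> caps B=0 W=0
Move 7: B@(2,3) -> caps B=0 W=0
Move 8: W@(3,2) -> caps B=0 W=0
Move 9: B@(3,1) -> caps B=0 W=0
Move 10: W@(1,2) -> caps B=0 W=0
Move 11: B@(3,3) -> caps B=1 W=0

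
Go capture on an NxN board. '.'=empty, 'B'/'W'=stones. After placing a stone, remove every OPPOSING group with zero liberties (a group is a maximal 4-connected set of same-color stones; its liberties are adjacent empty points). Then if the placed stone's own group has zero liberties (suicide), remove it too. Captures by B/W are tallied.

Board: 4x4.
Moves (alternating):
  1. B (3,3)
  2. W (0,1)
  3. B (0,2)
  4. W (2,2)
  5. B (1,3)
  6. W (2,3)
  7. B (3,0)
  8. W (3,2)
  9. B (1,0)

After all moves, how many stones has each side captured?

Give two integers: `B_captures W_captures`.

Answer: 0 1

Derivation:
Move 1: B@(3,3) -> caps B=0 W=0
Move 2: W@(0,1) -> caps B=0 W=0
Move 3: B@(0,2) -> caps B=0 W=0
Move 4: W@(2,2) -> caps B=0 W=0
Move 5: B@(1,3) -> caps B=0 W=0
Move 6: W@(2,3) -> caps B=0 W=0
Move 7: B@(3,0) -> caps B=0 W=0
Move 8: W@(3,2) -> caps B=0 W=1
Move 9: B@(1,0) -> caps B=0 W=1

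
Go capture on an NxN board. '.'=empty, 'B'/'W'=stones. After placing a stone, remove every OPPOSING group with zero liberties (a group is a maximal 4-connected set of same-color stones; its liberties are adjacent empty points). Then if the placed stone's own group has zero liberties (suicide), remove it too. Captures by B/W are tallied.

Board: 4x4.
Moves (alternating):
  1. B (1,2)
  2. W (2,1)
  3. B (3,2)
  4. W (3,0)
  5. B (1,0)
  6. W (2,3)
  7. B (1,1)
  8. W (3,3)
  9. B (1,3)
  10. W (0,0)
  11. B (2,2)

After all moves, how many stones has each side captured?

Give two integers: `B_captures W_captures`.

Answer: 2 0

Derivation:
Move 1: B@(1,2) -> caps B=0 W=0
Move 2: W@(2,1) -> caps B=0 W=0
Move 3: B@(3,2) -> caps B=0 W=0
Move 4: W@(3,0) -> caps B=0 W=0
Move 5: B@(1,0) -> caps B=0 W=0
Move 6: W@(2,3) -> caps B=0 W=0
Move 7: B@(1,1) -> caps B=0 W=0
Move 8: W@(3,3) -> caps B=0 W=0
Move 9: B@(1,3) -> caps B=0 W=0
Move 10: W@(0,0) -> caps B=0 W=0
Move 11: B@(2,2) -> caps B=2 W=0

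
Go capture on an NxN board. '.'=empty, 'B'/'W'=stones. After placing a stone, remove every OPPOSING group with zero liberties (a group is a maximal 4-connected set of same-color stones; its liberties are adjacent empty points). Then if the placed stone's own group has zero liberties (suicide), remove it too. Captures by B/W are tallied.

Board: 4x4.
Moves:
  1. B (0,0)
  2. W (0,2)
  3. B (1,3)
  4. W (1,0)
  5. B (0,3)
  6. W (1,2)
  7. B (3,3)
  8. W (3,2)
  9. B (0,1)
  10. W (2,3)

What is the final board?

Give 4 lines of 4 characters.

Answer: BBW.
W.W.
...W
..W.

Derivation:
Move 1: B@(0,0) -> caps B=0 W=0
Move 2: W@(0,2) -> caps B=0 W=0
Move 3: B@(1,3) -> caps B=0 W=0
Move 4: W@(1,0) -> caps B=0 W=0
Move 5: B@(0,3) -> caps B=0 W=0
Move 6: W@(1,2) -> caps B=0 W=0
Move 7: B@(3,3) -> caps B=0 W=0
Move 8: W@(3,2) -> caps B=0 W=0
Move 9: B@(0,1) -> caps B=0 W=0
Move 10: W@(2,3) -> caps B=0 W=3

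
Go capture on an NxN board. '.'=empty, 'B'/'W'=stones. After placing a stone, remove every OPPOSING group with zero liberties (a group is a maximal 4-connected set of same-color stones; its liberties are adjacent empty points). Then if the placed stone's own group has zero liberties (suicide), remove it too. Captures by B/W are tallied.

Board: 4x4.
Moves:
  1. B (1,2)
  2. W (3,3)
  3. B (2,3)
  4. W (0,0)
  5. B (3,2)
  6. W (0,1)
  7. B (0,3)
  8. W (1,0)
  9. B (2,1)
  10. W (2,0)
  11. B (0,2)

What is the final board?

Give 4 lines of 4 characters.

Move 1: B@(1,2) -> caps B=0 W=0
Move 2: W@(3,3) -> caps B=0 W=0
Move 3: B@(2,3) -> caps B=0 W=0
Move 4: W@(0,0) -> caps B=0 W=0
Move 5: B@(3,2) -> caps B=1 W=0
Move 6: W@(0,1) -> caps B=1 W=0
Move 7: B@(0,3) -> caps B=1 W=0
Move 8: W@(1,0) -> caps B=1 W=0
Move 9: B@(2,1) -> caps B=1 W=0
Move 10: W@(2,0) -> caps B=1 W=0
Move 11: B@(0,2) -> caps B=1 W=0

Answer: WWBB
W.B.
WB.B
..B.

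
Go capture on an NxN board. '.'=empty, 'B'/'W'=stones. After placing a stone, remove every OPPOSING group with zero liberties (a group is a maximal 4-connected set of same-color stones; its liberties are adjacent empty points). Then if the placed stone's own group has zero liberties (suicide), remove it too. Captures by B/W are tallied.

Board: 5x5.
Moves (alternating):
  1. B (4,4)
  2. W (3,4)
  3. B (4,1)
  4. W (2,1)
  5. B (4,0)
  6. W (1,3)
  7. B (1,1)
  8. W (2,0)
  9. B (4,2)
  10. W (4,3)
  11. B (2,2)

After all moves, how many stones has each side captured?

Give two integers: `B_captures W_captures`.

Answer: 0 1

Derivation:
Move 1: B@(4,4) -> caps B=0 W=0
Move 2: W@(3,4) -> caps B=0 W=0
Move 3: B@(4,1) -> caps B=0 W=0
Move 4: W@(2,1) -> caps B=0 W=0
Move 5: B@(4,0) -> caps B=0 W=0
Move 6: W@(1,3) -> caps B=0 W=0
Move 7: B@(1,1) -> caps B=0 W=0
Move 8: W@(2,0) -> caps B=0 W=0
Move 9: B@(4,2) -> caps B=0 W=0
Move 10: W@(4,3) -> caps B=0 W=1
Move 11: B@(2,2) -> caps B=0 W=1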